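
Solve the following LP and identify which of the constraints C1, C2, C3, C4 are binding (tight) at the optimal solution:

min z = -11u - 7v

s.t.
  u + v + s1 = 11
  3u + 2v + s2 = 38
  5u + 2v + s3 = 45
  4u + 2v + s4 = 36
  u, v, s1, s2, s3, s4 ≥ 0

At u = 7, v = 4, compute slack b - a·x for each constraint:
  C1: 11 − 11 = 0  (binding)
  C2: 38 − 29 = 9  (slack)
  C3: 45 − 43 = 2  (slack)
  C4: 36 − 36 = 0  (binding)

Optimal: u = 7, v = 4
Binding: C1, C4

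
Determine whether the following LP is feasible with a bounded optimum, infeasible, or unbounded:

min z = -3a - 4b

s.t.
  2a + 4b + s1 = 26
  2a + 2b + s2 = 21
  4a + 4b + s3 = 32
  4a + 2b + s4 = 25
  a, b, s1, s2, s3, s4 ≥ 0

Feasible with a bounded optimal solution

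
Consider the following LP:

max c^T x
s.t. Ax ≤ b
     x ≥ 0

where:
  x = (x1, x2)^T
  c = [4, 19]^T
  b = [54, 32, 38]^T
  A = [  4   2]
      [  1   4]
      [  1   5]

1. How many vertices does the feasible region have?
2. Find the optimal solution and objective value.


1. 5
2. x1 = 8, x2 = 6, z = 146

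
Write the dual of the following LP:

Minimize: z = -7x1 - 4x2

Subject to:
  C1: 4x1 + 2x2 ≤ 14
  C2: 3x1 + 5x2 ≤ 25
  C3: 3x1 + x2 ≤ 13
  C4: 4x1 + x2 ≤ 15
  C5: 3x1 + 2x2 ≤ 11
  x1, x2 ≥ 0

Primal min cᵀx s.t. Ax ≤ b, x ≥ 0  →  Dual max −bᵀy s.t. Aᵀy ≥ −c, y ≥ 0.

Maximize: z = -14y1 - 25y2 - 13y3 - 15y4 - 11y5

Subject to:
  4y1 + 3y2 + 3y3 + 4y4 + 3y5 ≥ 7
  2y1 + 5y2 + y3 + y4 + 2y5 ≥ 4
  y1, y2, y3, y4, y5 ≥ 0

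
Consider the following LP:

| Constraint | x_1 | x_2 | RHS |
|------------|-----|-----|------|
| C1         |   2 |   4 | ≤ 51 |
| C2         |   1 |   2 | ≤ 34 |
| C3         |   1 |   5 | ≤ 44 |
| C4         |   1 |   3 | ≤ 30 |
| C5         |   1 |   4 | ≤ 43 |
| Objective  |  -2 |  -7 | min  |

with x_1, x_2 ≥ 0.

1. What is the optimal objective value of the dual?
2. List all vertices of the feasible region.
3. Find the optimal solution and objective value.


1. -67
2. (0, 0), (25.5, 0), (16.5, 4.5), (9, 7), (0, 8.8)
3. x_1 = 9, x_2 = 7, z = -67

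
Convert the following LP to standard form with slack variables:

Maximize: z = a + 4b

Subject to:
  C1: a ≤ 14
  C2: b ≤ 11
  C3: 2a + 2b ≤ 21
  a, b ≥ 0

max z = a + 4b

s.t.
  a + s1 = 14
  b + s2 = 11
  2a + 2b + s3 = 21
  a, b, s1, s2, s3 ≥ 0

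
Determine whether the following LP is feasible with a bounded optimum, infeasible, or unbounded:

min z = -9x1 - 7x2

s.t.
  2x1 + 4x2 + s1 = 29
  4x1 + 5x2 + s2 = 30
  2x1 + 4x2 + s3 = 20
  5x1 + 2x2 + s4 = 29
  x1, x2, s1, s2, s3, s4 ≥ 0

Feasible with a bounded optimal solution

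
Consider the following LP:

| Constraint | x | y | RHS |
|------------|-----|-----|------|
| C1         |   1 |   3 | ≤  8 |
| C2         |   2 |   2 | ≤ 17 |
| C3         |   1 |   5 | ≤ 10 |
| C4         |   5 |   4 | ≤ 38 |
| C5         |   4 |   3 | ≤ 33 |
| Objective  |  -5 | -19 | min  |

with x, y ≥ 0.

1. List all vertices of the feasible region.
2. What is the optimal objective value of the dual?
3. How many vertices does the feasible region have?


1. (0, 0), (7.6, 0), (7.455, 0.1818), (5, 1), (0, 2)
2. -44
3. 5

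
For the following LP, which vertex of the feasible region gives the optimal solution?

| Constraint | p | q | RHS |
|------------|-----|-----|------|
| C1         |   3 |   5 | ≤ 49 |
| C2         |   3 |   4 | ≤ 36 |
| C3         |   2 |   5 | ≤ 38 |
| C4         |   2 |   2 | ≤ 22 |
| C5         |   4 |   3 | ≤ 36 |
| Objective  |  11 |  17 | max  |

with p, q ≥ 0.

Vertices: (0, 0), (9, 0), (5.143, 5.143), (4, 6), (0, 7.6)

Evaluate the objective at each vertex of the feasible region:
  z(0, 0) = 0
  z(9, 0) = 99
  z(5.143, 5.143) = 144
  z(4, 6) = 146  ←
  z(0, 7.6) = 129.2
The maximum is at p = 4, q = 6.

(4, 6)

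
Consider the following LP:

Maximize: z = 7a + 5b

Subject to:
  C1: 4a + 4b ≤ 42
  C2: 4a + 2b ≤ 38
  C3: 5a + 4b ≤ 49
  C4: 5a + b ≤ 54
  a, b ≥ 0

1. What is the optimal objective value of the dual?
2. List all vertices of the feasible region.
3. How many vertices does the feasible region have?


1. 68
2. (0, 0), (9.5, 0), (9, 1), (7, 3.5), (0, 10.5)
3. 5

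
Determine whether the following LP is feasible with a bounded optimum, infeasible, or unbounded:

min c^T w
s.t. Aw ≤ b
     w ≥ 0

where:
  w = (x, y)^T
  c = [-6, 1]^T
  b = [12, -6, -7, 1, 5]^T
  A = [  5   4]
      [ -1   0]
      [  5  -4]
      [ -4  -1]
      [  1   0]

Infeasible (no feasible solution exists)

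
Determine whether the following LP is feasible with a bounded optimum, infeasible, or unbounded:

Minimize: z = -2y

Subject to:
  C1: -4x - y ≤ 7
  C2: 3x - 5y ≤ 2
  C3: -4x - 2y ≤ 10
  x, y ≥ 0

Unbounded (objective can decrease without bound)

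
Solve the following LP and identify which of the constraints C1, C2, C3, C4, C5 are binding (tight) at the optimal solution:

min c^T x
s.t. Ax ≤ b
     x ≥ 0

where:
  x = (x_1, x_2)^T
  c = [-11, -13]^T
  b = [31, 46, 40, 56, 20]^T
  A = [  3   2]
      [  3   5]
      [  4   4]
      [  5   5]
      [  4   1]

At x_1 = 2, x_2 = 8, compute slack b - a·x for each constraint:
  C1: 31 − 22 = 9  (slack)
  C2: 46 − 46 = 0  (binding)
  C3: 40 − 40 = 0  (binding)
  C4: 56 − 50 = 6  (slack)
  C5: 20 − 16 = 4  (slack)

Optimal: x_1 = 2, x_2 = 8
Binding: C2, C3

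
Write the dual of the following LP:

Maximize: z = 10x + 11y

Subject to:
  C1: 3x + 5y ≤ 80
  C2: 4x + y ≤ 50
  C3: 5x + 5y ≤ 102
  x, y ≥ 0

Primal max cᵀx s.t. Ax ≤ b, x ≥ 0  →  Dual min bᵀy s.t. Aᵀy ≥ c, y ≥ 0.

Minimize: z = 80y1 + 50y2 + 102y3

Subject to:
  3y1 + 4y2 + 5y3 ≥ 10
  5y1 + y2 + 5y3 ≥ 11
  y1, y2, y3 ≥ 0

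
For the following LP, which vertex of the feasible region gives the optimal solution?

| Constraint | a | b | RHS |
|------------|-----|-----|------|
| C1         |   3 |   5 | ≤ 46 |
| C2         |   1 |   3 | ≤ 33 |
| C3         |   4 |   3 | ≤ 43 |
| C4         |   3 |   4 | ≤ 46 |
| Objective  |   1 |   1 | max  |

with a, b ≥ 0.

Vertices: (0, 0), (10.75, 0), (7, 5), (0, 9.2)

Evaluate the objective at each vertex of the feasible region:
  z(0, 0) = 0
  z(10.75, 0) = 10.75
  z(7, 5) = 12  ←
  z(0, 9.2) = 9.2
The maximum is at a = 7, b = 5.

(7, 5)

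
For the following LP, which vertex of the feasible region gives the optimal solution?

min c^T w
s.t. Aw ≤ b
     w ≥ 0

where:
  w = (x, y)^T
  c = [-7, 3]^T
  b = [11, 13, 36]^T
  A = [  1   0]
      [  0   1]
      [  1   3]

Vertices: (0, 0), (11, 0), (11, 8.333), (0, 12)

Evaluate the objective at each vertex of the feasible region:
  z(0, 0) = 0
  z(11, 0) = -77  ←
  z(11, 8.333) = -52
  z(0, 12) = 36
The minimum is at x = 11, y = 0.

(11, 0)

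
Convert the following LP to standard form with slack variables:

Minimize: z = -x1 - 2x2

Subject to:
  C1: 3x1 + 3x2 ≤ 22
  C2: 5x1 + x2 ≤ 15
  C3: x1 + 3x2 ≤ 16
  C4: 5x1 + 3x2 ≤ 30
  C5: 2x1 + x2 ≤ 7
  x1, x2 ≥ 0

min z = -x1 - 2x2

s.t.
  3x1 + 3x2 + s1 = 22
  5x1 + x2 + s2 = 15
  x1 + 3x2 + s3 = 16
  5x1 + 3x2 + s4 = 30
  2x1 + x2 + s5 = 7
  x1, x2, s1, s2, s3, s4, s5 ≥ 0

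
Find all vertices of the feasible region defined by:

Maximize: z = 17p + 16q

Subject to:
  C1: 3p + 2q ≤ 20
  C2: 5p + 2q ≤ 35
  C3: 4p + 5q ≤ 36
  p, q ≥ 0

(0, 0), (6.667, 0), (4, 4), (0, 7.2)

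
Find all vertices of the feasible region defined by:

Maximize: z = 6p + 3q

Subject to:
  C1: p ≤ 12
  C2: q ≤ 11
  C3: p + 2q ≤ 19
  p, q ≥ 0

(0, 0), (12, 0), (12, 3.5), (0, 9.5)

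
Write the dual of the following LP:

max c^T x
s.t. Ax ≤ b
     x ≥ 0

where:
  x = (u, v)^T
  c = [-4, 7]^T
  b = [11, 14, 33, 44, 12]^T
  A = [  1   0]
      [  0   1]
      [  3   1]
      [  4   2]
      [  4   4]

Primal max cᵀx s.t. Ax ≤ b, x ≥ 0  →  Dual min bᵀy s.t. Aᵀy ≥ c, y ≥ 0.

Minimize: z = 11y1 + 14y2 + 33y3 + 44y4 + 12y5

Subject to:
  y1 + 3y3 + 4y4 + 4y5 ≥ -4
  y2 + y3 + 2y4 + 4y5 ≥ 7
  y1, y2, y3, y4, y5 ≥ 0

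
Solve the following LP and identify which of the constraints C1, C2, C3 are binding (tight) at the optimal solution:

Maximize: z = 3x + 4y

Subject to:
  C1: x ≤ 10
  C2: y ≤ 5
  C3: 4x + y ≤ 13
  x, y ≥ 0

At x = 2, y = 5, compute slack b - a·x for each constraint:
  C1: 10 − 2 = 8  (slack)
  C2: 5 − 5 = 0  (binding)
  C3: 13 − 13 = 0  (binding)

Optimal: x = 2, y = 5
Binding: C2, C3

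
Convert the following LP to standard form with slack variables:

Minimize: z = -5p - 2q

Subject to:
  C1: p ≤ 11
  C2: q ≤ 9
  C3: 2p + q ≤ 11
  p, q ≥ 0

min z = -5p - 2q

s.t.
  p + s1 = 11
  q + s2 = 9
  2p + q + s3 = 11
  p, q, s1, s2, s3 ≥ 0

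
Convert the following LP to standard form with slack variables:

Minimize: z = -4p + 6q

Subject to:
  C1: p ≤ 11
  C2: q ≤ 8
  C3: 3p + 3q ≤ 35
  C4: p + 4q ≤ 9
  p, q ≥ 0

min z = -4p + 6q

s.t.
  p + s1 = 11
  q + s2 = 8
  3p + 3q + s3 = 35
  p + 4q + s4 = 9
  p, q, s1, s2, s3, s4 ≥ 0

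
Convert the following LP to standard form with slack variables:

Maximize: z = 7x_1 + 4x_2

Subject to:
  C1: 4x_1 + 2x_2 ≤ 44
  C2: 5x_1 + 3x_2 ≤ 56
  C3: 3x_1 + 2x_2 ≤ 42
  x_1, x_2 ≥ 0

max z = 7x_1 + 4x_2

s.t.
  4x_1 + 2x_2 + s1 = 44
  5x_1 + 3x_2 + s2 = 56
  3x_1 + 2x_2 + s3 = 42
  x_1, x_2, s1, s2, s3 ≥ 0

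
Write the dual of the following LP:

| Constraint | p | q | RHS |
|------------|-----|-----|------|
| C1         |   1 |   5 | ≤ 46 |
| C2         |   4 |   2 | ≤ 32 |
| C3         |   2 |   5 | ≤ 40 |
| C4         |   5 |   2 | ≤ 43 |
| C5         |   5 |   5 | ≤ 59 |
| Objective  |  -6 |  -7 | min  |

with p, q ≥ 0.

Primal min cᵀx s.t. Ax ≤ b, x ≥ 0  →  Dual max −bᵀy s.t. Aᵀy ≥ −c, y ≥ 0.

Maximize: z = -46y1 - 32y2 - 40y3 - 43y4 - 59y5

Subject to:
  y1 + 4y2 + 2y3 + 5y4 + 5y5 ≥ 6
  5y1 + 2y2 + 5y3 + 2y4 + 5y5 ≥ 7
  y1, y2, y3, y4, y5 ≥ 0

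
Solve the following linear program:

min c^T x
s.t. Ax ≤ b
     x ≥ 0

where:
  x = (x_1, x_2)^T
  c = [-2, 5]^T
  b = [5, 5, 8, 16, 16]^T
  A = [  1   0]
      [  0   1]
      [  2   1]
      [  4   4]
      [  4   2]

Evaluate the objective at each vertex of the feasible region:
  z(0, 0) = 0
  z(4, 0) = -8  ←
  z(0, 4) = 20
The minimum is at x_1 = 4, x_2 = 0.

x_1 = 4, x_2 = 0, z = -8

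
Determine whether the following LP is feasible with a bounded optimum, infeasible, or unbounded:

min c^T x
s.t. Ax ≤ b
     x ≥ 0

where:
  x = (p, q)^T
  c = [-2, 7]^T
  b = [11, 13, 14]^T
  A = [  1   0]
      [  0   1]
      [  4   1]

Feasible with a bounded optimal solution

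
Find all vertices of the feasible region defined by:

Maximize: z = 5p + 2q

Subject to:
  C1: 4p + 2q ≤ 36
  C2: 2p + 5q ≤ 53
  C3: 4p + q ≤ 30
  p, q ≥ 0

(0, 0), (7.5, 0), (6, 6), (4.625, 8.75), (0, 10.6)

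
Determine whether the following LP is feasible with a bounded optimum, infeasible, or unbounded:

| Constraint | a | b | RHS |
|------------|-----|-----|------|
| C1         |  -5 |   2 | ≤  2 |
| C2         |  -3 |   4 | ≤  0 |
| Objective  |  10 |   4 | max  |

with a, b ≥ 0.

Unbounded (objective can increase without bound)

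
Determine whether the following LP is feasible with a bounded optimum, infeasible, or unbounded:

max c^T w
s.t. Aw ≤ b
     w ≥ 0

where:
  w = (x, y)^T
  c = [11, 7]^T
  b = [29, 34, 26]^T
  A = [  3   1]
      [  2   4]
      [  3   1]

Feasible with a bounded optimal solution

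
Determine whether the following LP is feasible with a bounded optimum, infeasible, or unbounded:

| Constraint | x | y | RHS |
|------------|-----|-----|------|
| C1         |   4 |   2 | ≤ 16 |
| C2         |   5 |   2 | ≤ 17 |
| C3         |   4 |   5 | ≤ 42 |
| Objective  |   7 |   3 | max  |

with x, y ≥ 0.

Feasible with a bounded optimal solution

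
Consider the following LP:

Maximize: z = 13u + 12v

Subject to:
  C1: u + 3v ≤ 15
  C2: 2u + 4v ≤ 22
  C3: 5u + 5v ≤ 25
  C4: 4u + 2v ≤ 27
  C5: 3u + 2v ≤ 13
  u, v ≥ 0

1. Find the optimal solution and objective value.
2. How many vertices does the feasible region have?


1. u = 3, v = 2, z = 63
2. 4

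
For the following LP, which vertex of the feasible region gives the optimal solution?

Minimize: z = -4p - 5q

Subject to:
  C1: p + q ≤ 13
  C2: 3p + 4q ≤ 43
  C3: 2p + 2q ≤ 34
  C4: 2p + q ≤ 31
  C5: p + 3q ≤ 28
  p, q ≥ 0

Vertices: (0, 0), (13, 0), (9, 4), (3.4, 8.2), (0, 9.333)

Evaluate the objective at each vertex of the feasible region:
  z(0, 0) = 0
  z(13, 0) = -52
  z(9, 4) = -56  ←
  z(3.4, 8.2) = -54.6
  z(0, 9.333) = -46.67
The minimum is at p = 9, q = 4.

(9, 4)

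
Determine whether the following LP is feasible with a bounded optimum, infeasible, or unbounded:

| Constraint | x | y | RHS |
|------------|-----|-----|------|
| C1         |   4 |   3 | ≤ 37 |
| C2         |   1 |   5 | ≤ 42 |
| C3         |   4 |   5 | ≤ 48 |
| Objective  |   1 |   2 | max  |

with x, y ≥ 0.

Feasible with a bounded optimal solution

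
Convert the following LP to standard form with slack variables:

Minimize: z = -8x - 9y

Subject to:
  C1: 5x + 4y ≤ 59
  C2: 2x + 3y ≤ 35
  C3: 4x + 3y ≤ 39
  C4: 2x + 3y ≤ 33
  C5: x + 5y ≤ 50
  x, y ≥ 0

min z = -8x - 9y

s.t.
  5x + 4y + s1 = 59
  2x + 3y + s2 = 35
  4x + 3y + s3 = 39
  2x + 3y + s4 = 33
  x + 5y + s5 = 50
  x, y, s1, s2, s3, s4, s5 ≥ 0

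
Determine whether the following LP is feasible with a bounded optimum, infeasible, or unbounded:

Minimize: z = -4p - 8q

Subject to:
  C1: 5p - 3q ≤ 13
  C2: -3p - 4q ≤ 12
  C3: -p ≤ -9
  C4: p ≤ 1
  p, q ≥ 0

Infeasible (no feasible solution exists)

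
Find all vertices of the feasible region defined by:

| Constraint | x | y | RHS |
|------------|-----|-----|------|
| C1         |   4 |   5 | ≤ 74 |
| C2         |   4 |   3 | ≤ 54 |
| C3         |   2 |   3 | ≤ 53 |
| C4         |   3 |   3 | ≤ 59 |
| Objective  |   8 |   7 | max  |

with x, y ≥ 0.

(0, 0), (13.5, 0), (6, 10), (0, 14.8)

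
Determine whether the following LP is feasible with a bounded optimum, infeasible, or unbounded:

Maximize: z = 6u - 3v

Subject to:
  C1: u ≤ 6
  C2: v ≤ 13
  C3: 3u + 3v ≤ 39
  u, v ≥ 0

Feasible with a bounded optimal solution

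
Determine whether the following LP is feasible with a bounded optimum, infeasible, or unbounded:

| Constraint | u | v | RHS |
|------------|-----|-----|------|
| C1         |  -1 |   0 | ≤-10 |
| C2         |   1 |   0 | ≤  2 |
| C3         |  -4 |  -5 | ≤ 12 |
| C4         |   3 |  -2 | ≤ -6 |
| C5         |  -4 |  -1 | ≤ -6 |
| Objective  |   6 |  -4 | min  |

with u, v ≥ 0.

Infeasible (no feasible solution exists)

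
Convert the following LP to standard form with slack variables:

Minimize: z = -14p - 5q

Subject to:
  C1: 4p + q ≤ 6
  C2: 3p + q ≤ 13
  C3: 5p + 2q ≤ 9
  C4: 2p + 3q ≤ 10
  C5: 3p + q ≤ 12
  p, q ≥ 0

min z = -14p - 5q

s.t.
  4p + q + s1 = 6
  3p + q + s2 = 13
  5p + 2q + s3 = 9
  2p + 3q + s4 = 10
  3p + q + s5 = 12
  p, q, s1, s2, s3, s4, s5 ≥ 0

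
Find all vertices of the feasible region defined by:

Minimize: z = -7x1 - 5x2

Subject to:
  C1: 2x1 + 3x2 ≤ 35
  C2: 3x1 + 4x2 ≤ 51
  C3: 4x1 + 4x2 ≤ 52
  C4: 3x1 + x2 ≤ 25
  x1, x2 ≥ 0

(0, 0), (8.333, 0), (6, 7), (4, 9), (0, 11.67)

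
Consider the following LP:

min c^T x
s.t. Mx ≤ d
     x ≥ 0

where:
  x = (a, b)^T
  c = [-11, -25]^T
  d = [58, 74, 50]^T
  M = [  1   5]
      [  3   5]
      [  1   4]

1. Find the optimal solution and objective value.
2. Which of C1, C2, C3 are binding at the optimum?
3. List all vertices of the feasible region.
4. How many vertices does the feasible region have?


1. a = 8, b = 10, z = -338
2. C1, C2
3. (0, 0), (24.67, 0), (8, 10), (0, 11.6)
4. 4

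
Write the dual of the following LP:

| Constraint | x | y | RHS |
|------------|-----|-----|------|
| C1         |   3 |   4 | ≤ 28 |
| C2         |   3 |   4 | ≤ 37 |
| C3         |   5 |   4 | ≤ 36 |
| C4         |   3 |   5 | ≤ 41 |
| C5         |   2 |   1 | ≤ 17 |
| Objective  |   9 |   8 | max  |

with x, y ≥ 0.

Primal max cᵀx s.t. Ax ≤ b, x ≥ 0  →  Dual min bᵀy s.t. Aᵀy ≥ c, y ≥ 0.

Minimize: z = 28y1 + 37y2 + 36y3 + 41y4 + 17y5

Subject to:
  3y1 + 3y2 + 5y3 + 3y4 + 2y5 ≥ 9
  4y1 + 4y2 + 4y3 + 5y4 + y5 ≥ 8
  y1, y2, y3, y4, y5 ≥ 0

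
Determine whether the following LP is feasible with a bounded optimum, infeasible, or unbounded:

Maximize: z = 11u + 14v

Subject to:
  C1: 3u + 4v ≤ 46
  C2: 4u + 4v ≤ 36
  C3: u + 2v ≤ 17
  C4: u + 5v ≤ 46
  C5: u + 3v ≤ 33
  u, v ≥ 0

Feasible with a bounded optimal solution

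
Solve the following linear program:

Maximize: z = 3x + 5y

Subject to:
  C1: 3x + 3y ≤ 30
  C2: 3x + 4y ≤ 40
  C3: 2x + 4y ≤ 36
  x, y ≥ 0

Evaluate the objective at each vertex of the feasible region:
  z(0, 0) = 0
  z(10, 0) = 30
  z(2, 8) = 46  ←
  z(0, 9) = 45
The maximum is at x = 2, y = 8.

x = 2, y = 8, z = 46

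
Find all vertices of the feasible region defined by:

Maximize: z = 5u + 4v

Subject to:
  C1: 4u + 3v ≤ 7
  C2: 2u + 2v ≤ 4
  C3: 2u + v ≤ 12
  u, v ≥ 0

(0, 0), (1.75, 0), (1, 1), (0, 2)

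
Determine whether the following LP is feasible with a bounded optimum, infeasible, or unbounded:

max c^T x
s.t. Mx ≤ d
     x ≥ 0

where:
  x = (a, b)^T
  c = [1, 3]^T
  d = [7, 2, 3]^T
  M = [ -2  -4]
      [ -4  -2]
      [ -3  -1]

Unbounded (objective can increase without bound)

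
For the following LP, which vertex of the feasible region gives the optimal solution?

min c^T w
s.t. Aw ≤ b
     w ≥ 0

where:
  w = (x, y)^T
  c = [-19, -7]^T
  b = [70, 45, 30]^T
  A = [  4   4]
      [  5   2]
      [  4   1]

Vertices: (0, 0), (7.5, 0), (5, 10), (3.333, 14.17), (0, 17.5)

Evaluate the objective at each vertex of the feasible region:
  z(0, 0) = 0
  z(7.5, 0) = -142.5
  z(5, 10) = -165  ←
  z(3.333, 14.17) = -162.5
  z(0, 17.5) = -122.5
The minimum is at x = 5, y = 10.

(5, 10)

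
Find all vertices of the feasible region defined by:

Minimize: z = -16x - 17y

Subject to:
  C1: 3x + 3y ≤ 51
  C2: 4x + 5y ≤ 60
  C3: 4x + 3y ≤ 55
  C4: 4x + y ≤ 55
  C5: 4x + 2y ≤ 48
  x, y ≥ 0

(0, 0), (12, 0), (10, 4), (0, 12)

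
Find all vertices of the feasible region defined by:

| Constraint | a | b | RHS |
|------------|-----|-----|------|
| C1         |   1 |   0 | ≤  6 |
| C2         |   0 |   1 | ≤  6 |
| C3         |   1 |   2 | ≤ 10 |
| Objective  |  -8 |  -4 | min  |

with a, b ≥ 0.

(0, 0), (6, 0), (6, 2), (0, 5)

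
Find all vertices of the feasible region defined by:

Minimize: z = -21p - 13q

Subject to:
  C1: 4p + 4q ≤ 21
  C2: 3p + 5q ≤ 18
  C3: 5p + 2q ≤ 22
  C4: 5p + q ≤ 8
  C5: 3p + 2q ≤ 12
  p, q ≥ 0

(0, 0), (1.6, 0), (1, 3), (0, 3.6)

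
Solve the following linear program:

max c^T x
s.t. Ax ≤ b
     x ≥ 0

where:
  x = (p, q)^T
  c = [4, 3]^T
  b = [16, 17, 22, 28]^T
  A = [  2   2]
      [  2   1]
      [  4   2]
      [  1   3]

Evaluate the objective at each vertex of the feasible region:
  z(0, 0) = 0
  z(5.5, 0) = 22
  z(3, 5) = 27  ←
  z(0, 8) = 24
The maximum is at p = 3, q = 5.

p = 3, q = 5, z = 27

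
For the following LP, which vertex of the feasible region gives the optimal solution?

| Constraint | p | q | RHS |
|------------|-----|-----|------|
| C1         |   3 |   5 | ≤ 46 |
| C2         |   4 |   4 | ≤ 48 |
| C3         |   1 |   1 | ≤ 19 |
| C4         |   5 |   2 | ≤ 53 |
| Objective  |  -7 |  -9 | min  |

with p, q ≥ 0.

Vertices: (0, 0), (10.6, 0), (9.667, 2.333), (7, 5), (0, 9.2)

Evaluate the objective at each vertex of the feasible region:
  z(0, 0) = 0
  z(10.6, 0) = -74.2
  z(9.667, 2.333) = -88.67
  z(7, 5) = -94  ←
  z(0, 9.2) = -82.8
The minimum is at p = 7, q = 5.

(7, 5)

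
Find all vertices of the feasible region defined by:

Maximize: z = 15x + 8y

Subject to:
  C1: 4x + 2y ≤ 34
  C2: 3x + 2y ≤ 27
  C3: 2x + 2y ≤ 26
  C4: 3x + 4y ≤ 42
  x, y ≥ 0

(0, 0), (8.5, 0), (7, 3), (4, 7.5), (0, 10.5)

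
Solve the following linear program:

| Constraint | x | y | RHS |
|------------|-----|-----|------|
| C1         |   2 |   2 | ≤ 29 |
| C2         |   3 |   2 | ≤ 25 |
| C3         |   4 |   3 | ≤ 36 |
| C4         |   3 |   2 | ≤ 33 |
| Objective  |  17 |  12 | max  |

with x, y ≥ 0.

Evaluate the objective at each vertex of the feasible region:
  z(0, 0) = 0
  z(8.333, 0) = 141.7
  z(3, 8) = 147  ←
  z(0, 12) = 144
The maximum is at x = 3, y = 8.

x = 3, y = 8, z = 147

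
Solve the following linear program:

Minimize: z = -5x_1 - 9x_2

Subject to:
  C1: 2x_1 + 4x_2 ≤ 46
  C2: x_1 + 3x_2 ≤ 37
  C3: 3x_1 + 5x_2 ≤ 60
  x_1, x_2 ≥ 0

Evaluate the objective at each vertex of the feasible region:
  z(0, 0) = 0
  z(20, 0) = -100
  z(5, 9) = -106  ←
  z(0, 11.5) = -103.5
The minimum is at x_1 = 5, x_2 = 9.

x_1 = 5, x_2 = 9, z = -106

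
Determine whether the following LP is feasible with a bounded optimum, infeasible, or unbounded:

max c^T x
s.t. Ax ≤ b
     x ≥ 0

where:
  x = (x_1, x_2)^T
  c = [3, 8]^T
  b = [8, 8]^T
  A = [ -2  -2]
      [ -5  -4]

Unbounded (objective can increase without bound)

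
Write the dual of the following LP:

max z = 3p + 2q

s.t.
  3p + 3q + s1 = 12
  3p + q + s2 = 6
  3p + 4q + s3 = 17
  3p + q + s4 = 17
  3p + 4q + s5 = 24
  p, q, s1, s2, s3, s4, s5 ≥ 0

Primal max cᵀx s.t. Ax ≤ b, x ≥ 0  →  Dual min bᵀy s.t. Aᵀy ≥ c, y ≥ 0.

Minimize: z = 12y1 + 6y2 + 17y3 + 17y4 + 24y5

Subject to:
  3y1 + 3y2 + 3y3 + 3y4 + 3y5 ≥ 3
  3y1 + y2 + 4y3 + y4 + 4y5 ≥ 2
  y1, y2, y3, y4, y5 ≥ 0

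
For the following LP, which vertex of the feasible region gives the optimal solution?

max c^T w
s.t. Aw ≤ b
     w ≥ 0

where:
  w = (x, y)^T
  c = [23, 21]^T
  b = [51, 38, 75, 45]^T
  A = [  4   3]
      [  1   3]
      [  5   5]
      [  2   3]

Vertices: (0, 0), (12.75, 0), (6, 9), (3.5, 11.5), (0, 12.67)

Evaluate the objective at each vertex of the feasible region:
  z(0, 0) = 0
  z(12.75, 0) = 293.2
  z(6, 9) = 327  ←
  z(3.5, 11.5) = 322
  z(0, 12.67) = 266
The maximum is at x = 6, y = 9.

(6, 9)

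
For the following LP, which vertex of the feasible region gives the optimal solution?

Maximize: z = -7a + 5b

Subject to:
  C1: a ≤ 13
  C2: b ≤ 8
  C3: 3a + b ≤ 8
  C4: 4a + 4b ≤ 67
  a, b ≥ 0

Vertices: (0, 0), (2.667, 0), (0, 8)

Evaluate the objective at each vertex of the feasible region:
  z(0, 0) = 0
  z(2.667, 0) = -18.67
  z(0, 8) = 40  ←
The maximum is at a = 0, b = 8.

(0, 8)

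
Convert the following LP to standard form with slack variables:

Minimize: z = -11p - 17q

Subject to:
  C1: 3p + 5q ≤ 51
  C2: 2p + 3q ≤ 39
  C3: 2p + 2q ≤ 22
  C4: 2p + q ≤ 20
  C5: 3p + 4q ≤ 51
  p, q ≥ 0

min z = -11p - 17q

s.t.
  3p + 5q + s1 = 51
  2p + 3q + s2 = 39
  2p + 2q + s3 = 22
  2p + q + s4 = 20
  3p + 4q + s5 = 51
  p, q, s1, s2, s3, s4, s5 ≥ 0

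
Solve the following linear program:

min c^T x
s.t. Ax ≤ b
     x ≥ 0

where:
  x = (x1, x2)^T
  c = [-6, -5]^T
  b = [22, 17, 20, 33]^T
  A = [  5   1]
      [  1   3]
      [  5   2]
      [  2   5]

Evaluate the objective at each vertex of the feasible region:
  z(0, 0) = 0
  z(4, 0) = -24
  z(2, 5) = -37  ←
  z(0, 5.667) = -28.33
The minimum is at x1 = 2, x2 = 5.

x1 = 2, x2 = 5, z = -37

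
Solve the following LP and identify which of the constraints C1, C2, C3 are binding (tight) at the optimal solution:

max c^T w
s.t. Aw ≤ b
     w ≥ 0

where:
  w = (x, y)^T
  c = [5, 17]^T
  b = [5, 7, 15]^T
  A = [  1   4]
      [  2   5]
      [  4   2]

At x = 1, y = 1, compute slack b - a·x for each constraint:
  C1: 5 − 5 = 0  (binding)
  C2: 7 − 7 = 0  (binding)
  C3: 15 − 6 = 9  (slack)

Optimal: x = 1, y = 1
Binding: C1, C2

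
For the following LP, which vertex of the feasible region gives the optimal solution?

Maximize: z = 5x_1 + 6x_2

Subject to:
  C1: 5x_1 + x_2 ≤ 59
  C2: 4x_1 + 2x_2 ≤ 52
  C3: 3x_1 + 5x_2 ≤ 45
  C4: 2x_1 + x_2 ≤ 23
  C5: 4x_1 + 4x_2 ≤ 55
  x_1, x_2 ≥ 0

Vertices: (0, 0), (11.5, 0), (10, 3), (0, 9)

Evaluate the objective at each vertex of the feasible region:
  z(0, 0) = 0
  z(11.5, 0) = 57.5
  z(10, 3) = 68  ←
  z(0, 9) = 54
The maximum is at x_1 = 10, x_2 = 3.

(10, 3)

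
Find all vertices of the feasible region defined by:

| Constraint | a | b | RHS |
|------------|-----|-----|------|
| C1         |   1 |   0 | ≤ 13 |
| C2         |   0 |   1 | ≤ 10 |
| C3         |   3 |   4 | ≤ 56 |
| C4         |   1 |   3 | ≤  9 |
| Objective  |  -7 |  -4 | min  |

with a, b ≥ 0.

(0, 0), (9, 0), (0, 3)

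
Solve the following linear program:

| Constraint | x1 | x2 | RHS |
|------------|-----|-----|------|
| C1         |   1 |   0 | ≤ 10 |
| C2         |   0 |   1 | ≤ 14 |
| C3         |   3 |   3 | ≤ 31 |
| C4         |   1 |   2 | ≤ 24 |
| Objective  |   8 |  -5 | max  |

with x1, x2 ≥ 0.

Evaluate the objective at each vertex of the feasible region:
  z(0, 0) = 0
  z(10, 0) = 80  ←
  z(10, 0.3333) = 78.33
  z(0, 10.33) = -51.67
The maximum is at x1 = 10, x2 = 0.

x1 = 10, x2 = 0, z = 80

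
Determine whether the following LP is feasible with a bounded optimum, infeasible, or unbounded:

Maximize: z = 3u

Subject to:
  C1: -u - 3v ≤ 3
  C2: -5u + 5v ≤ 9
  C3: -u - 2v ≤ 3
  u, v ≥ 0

Unbounded (objective can increase without bound)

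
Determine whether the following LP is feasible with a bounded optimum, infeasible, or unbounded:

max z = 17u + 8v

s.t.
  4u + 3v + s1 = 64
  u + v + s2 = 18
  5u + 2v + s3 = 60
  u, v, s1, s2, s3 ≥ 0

Feasible with a bounded optimal solution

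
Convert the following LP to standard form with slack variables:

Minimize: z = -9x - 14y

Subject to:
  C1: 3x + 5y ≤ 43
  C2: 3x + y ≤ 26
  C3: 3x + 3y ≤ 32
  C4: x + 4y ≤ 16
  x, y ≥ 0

min z = -9x - 14y

s.t.
  3x + 5y + s1 = 43
  3x + y + s2 = 26
  3x + 3y + s3 = 32
  x + 4y + s4 = 16
  x, y, s1, s2, s3, s4 ≥ 0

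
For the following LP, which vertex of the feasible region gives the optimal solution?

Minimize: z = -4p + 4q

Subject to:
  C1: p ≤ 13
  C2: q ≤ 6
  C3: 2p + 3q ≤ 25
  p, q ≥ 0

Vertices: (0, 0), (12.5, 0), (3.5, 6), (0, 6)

Evaluate the objective at each vertex of the feasible region:
  z(0, 0) = 0
  z(12.5, 0) = -50  ←
  z(3.5, 6) = 10
  z(0, 6) = 24
The minimum is at p = 12.5, q = 0.

(12.5, 0)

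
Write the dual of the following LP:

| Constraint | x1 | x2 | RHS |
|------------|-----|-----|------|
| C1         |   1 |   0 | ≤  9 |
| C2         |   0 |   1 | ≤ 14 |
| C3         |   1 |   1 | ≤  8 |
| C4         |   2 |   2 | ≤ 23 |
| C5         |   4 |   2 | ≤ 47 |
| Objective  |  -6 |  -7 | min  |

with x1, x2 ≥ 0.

Primal min cᵀx s.t. Ax ≤ b, x ≥ 0  →  Dual max −bᵀy s.t. Aᵀy ≥ −c, y ≥ 0.

Maximize: z = -9y1 - 14y2 - 8y3 - 23y4 - 47y5

Subject to:
  y1 + y3 + 2y4 + 4y5 ≥ 6
  y2 + y3 + 2y4 + 2y5 ≥ 7
  y1, y2, y3, y4, y5 ≥ 0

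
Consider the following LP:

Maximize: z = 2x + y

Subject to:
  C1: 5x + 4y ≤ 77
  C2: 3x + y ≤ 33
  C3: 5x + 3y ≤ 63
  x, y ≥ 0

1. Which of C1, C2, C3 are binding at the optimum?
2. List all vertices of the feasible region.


1. C2, C3
2. (0, 0), (11, 0), (9, 6), (4.2, 14), (0, 19.25)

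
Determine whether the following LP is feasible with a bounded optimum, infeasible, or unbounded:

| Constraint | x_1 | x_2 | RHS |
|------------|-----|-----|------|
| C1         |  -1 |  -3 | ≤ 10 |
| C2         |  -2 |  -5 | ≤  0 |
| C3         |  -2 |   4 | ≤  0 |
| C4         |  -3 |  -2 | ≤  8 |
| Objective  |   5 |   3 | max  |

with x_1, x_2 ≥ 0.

Unbounded (objective can increase without bound)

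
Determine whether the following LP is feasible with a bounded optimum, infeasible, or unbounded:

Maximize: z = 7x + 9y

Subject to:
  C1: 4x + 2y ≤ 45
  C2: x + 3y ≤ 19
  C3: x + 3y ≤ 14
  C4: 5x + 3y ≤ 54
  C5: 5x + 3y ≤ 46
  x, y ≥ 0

Feasible with a bounded optimal solution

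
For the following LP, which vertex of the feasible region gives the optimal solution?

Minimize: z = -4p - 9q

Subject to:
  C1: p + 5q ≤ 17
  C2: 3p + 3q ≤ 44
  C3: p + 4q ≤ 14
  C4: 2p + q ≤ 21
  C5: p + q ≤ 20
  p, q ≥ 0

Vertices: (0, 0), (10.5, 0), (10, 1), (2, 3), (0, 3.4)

Evaluate the objective at each vertex of the feasible region:
  z(0, 0) = 0
  z(10.5, 0) = -42
  z(10, 1) = -49  ←
  z(2, 3) = -35
  z(0, 3.4) = -30.6
The minimum is at p = 10, q = 1.

(10, 1)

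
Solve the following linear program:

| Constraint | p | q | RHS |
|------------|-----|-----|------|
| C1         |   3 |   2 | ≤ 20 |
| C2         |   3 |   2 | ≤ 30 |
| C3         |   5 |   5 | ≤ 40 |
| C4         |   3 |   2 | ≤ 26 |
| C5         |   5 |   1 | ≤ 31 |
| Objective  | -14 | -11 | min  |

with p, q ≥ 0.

Evaluate the objective at each vertex of the feasible region:
  z(0, 0) = 0
  z(6.2, 0) = -86.8
  z(6, 1) = -95
  z(4, 4) = -100  ←
  z(0, 8) = -88
The minimum is at p = 4, q = 4.

p = 4, q = 4, z = -100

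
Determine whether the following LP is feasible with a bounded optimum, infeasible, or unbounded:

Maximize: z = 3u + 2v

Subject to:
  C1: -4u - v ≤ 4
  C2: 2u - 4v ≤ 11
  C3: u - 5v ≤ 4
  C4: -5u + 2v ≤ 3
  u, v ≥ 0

Unbounded (objective can increase without bound)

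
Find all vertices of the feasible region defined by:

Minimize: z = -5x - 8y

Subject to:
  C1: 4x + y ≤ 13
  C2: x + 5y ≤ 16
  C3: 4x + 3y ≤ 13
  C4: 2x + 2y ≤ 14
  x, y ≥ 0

(0, 0), (3.25, 0), (1, 3), (0, 3.2)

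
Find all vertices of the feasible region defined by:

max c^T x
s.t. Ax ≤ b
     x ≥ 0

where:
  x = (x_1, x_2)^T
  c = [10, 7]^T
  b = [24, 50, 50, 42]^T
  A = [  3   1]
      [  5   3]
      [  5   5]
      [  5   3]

(0, 0), (8, 0), (7.5, 1.5), (6, 4), (0, 10)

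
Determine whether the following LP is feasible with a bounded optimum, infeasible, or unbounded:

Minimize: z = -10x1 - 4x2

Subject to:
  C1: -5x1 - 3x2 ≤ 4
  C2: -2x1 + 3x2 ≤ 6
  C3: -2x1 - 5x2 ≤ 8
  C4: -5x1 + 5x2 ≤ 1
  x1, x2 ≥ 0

Unbounded (objective can decrease without bound)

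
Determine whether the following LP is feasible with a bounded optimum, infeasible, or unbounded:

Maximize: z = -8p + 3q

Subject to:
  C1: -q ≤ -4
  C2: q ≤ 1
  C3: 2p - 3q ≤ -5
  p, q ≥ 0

Infeasible (no feasible solution exists)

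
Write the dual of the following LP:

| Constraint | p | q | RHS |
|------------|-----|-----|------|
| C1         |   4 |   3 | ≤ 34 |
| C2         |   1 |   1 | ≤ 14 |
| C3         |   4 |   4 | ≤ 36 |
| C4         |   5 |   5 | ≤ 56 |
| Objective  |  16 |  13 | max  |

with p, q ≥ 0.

Primal max cᵀx s.t. Ax ≤ b, x ≥ 0  →  Dual min bᵀy s.t. Aᵀy ≥ c, y ≥ 0.

Minimize: z = 34y1 + 14y2 + 36y3 + 56y4

Subject to:
  4y1 + y2 + 4y3 + 5y4 ≥ 16
  3y1 + y2 + 4y3 + 5y4 ≥ 13
  y1, y2, y3, y4 ≥ 0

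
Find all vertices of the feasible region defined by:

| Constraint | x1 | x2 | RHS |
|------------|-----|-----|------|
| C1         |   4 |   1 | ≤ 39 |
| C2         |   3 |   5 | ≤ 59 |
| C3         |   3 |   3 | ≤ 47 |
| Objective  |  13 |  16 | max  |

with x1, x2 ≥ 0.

(0, 0), (9.75, 0), (8, 7), (0, 11.8)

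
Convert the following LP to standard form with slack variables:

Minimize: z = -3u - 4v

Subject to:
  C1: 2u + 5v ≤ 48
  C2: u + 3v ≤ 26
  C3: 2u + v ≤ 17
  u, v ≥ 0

min z = -3u - 4v

s.t.
  2u + 5v + s1 = 48
  u + 3v + s2 = 26
  2u + v + s3 = 17
  u, v, s1, s2, s3 ≥ 0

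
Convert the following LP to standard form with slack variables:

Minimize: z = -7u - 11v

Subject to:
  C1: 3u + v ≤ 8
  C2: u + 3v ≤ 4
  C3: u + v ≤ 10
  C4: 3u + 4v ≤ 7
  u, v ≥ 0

min z = -7u - 11v

s.t.
  3u + v + s1 = 8
  u + 3v + s2 = 4
  u + v + s3 = 10
  3u + 4v + s4 = 7
  u, v, s1, s2, s3, s4 ≥ 0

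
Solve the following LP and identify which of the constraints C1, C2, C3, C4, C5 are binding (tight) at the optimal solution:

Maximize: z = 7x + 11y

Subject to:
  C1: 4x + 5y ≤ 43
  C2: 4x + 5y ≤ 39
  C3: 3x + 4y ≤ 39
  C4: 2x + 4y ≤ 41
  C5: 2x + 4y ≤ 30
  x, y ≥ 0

At x = 1, y = 7, compute slack b - a·x for each constraint:
  C1: 43 − 39 = 4  (slack)
  C2: 39 − 39 = 0  (binding)
  C3: 39 − 31 = 8  (slack)
  C4: 41 − 30 = 11  (slack)
  C5: 30 − 30 = 0  (binding)

Optimal: x = 1, y = 7
Binding: C2, C5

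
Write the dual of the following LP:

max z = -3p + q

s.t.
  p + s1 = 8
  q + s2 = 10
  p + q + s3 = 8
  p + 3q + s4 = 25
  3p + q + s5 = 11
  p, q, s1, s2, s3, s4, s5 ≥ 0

Primal max cᵀx s.t. Ax ≤ b, x ≥ 0  →  Dual min bᵀy s.t. Aᵀy ≥ c, y ≥ 0.

Minimize: z = 8y1 + 10y2 + 8y3 + 25y4 + 11y5

Subject to:
  y1 + y3 + y4 + 3y5 ≥ -3
  y2 + y3 + 3y4 + y5 ≥ 1
  y1, y2, y3, y4, y5 ≥ 0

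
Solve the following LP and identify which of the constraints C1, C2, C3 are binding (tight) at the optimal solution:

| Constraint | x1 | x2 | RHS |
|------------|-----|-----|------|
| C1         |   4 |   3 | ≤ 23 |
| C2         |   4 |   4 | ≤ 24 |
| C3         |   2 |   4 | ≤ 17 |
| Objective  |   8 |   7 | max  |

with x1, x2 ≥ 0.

At x1 = 5, x2 = 1, compute slack b - a·x for each constraint:
  C1: 23 − 23 = 0  (binding)
  C2: 24 − 24 = 0  (binding)
  C3: 17 − 14 = 3  (slack)

Optimal: x1 = 5, x2 = 1
Binding: C1, C2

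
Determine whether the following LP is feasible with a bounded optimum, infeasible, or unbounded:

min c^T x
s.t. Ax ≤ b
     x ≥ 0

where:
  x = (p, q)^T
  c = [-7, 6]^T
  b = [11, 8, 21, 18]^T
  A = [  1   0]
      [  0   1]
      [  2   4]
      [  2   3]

Feasible with a bounded optimal solution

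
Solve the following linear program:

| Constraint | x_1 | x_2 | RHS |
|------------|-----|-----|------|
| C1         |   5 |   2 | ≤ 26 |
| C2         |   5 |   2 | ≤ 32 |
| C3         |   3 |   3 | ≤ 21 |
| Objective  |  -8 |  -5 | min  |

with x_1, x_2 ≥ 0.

Evaluate the objective at each vertex of the feasible region:
  z(0, 0) = 0
  z(5.2, 0) = -41.6
  z(4, 3) = -47  ←
  z(0, 7) = -35
The minimum is at x_1 = 4, x_2 = 3.

x_1 = 4, x_2 = 3, z = -47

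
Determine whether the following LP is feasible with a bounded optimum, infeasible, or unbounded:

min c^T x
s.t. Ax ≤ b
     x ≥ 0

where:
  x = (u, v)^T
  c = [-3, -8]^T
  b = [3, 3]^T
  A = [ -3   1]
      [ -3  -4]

Unbounded (objective can decrease without bound)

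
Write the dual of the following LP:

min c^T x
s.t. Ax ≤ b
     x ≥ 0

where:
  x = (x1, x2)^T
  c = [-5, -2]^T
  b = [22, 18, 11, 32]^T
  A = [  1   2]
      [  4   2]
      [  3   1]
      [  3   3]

Primal min cᵀx s.t. Ax ≤ b, x ≥ 0  →  Dual max −bᵀy s.t. Aᵀy ≥ −c, y ≥ 0.

Maximize: z = -22y1 - 18y2 - 11y3 - 32y4

Subject to:
  y1 + 4y2 + 3y3 + 3y4 ≥ 5
  2y1 + 2y2 + y3 + 3y4 ≥ 2
  y1, y2, y3, y4 ≥ 0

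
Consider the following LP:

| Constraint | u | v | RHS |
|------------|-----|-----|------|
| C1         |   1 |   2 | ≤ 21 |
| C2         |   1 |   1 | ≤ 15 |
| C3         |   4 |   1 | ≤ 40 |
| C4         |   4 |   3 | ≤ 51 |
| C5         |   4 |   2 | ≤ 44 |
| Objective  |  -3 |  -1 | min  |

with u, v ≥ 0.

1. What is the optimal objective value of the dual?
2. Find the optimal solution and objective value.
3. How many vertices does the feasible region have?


1. -31
2. u = 9, v = 4, z = -31
3. 5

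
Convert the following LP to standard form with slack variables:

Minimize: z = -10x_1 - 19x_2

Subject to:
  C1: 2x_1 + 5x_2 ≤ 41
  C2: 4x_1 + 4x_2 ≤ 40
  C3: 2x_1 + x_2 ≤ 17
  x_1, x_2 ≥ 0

min z = -10x_1 - 19x_2

s.t.
  2x_1 + 5x_2 + s1 = 41
  4x_1 + 4x_2 + s2 = 40
  2x_1 + x_2 + s3 = 17
  x_1, x_2, s1, s2, s3 ≥ 0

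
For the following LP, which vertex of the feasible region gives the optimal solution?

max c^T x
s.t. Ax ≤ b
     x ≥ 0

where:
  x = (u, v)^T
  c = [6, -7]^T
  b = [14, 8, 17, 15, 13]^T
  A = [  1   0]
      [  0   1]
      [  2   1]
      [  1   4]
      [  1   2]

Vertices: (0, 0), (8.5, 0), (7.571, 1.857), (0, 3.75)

Evaluate the objective at each vertex of the feasible region:
  z(0, 0) = 0
  z(8.5, 0) = 51  ←
  z(7.571, 1.857) = 32.43
  z(0, 3.75) = -26.25
The maximum is at u = 8.5, v = 0.

(8.5, 0)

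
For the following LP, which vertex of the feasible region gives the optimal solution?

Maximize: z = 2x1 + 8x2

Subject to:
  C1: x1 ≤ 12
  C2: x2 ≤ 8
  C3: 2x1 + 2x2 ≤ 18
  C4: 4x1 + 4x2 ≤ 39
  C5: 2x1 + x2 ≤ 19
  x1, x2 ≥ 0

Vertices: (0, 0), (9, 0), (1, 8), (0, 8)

Evaluate the objective at each vertex of the feasible region:
  z(0, 0) = 0
  z(9, 0) = 18
  z(1, 8) = 66  ←
  z(0, 8) = 64
The maximum is at x1 = 1, x2 = 8.

(1, 8)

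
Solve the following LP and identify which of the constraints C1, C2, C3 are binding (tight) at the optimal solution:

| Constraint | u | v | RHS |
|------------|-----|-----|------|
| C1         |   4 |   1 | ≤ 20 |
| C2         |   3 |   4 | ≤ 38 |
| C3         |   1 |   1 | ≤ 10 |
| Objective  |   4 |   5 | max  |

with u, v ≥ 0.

At u = 2, v = 8, compute slack b - a·x for each constraint:
  C1: 20 − 16 = 4  (slack)
  C2: 38 − 38 = 0  (binding)
  C3: 10 − 10 = 0  (binding)

Optimal: u = 2, v = 8
Binding: C2, C3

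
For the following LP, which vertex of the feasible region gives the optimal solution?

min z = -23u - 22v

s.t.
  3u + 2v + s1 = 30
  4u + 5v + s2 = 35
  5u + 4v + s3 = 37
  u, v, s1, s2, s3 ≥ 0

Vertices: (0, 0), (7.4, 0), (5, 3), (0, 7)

Evaluate the objective at each vertex of the feasible region:
  z(0, 0) = 0
  z(7.4, 0) = -170.2
  z(5, 3) = -181  ←
  z(0, 7) = -154
The minimum is at u = 5, v = 3.

(5, 3)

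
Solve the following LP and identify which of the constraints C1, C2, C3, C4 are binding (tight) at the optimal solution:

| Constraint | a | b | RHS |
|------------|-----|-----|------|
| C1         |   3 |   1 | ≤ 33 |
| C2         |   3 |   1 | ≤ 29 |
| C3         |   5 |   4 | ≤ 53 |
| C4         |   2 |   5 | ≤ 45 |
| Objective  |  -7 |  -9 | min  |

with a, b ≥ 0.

At a = 5, b = 7, compute slack b - a·x for each constraint:
  C1: 33 − 22 = 11  (slack)
  C2: 29 − 22 = 7  (slack)
  C3: 53 − 53 = 0  (binding)
  C4: 45 − 45 = 0  (binding)

Optimal: a = 5, b = 7
Binding: C3, C4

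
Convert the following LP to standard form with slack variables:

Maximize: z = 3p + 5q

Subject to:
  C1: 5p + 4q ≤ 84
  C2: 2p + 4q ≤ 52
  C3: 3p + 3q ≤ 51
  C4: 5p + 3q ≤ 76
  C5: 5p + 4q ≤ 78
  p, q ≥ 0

max z = 3p + 5q

s.t.
  5p + 4q + s1 = 84
  2p + 4q + s2 = 52
  3p + 3q + s3 = 51
  5p + 3q + s4 = 76
  5p + 4q + s5 = 78
  p, q, s1, s2, s3, s4, s5 ≥ 0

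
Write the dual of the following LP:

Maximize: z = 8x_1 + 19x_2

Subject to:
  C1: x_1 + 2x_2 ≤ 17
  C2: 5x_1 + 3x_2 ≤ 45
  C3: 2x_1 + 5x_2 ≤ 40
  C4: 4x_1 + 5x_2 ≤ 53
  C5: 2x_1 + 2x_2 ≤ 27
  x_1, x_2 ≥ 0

Primal max cᵀx s.t. Ax ≤ b, x ≥ 0  →  Dual min bᵀy s.t. Aᵀy ≥ c, y ≥ 0.

Minimize: z = 17y1 + 45y2 + 40y3 + 53y4 + 27y5

Subject to:
  y1 + 5y2 + 2y3 + 4y4 + 2y5 ≥ 8
  2y1 + 3y2 + 5y3 + 5y4 + 2y5 ≥ 19
  y1, y2, y3, y4, y5 ≥ 0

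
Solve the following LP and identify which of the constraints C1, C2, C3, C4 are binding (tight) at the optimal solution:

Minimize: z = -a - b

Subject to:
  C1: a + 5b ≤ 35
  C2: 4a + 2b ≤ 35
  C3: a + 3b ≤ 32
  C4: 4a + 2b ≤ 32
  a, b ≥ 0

At a = 5, b = 6, compute slack b - a·x for each constraint:
  C1: 35 − 35 = 0  (binding)
  C2: 35 − 32 = 3  (slack)
  C3: 32 − 23 = 9  (slack)
  C4: 32 − 32 = 0  (binding)

Optimal: a = 5, b = 6
Binding: C1, C4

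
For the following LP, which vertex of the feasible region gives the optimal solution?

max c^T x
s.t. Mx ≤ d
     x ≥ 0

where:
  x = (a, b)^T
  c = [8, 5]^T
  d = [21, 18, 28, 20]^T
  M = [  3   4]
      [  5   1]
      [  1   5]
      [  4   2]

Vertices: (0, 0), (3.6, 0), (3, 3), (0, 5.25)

Evaluate the objective at each vertex of the feasible region:
  z(0, 0) = 0
  z(3.6, 0) = 28.8
  z(3, 3) = 39  ←
  z(0, 5.25) = 26.25
The maximum is at a = 3, b = 3.

(3, 3)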